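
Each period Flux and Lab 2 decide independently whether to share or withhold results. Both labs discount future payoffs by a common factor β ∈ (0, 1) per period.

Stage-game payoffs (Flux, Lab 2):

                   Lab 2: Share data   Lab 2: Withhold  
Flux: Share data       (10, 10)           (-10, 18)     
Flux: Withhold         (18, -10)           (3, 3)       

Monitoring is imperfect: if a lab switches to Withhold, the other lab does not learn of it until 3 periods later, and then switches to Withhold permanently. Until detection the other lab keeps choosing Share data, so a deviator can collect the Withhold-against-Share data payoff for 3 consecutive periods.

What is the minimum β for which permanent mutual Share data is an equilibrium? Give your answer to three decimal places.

The best deviation is to choose Withhold for all 3 undetected periods, earning 18 each, then 3 forever once detected.
Deviation value: 18(1−β^3)/(1−β) + 3β^3/(1−β); cooperation value: 10/(1−β).
IC: 10 ≥ 18(1−β^3) + 3β^3 = 18 − 15β^3.
So β^3 ≥ 8/15, giving β ≥ (8/15)^(1/3) ≈ 0.811.

0.811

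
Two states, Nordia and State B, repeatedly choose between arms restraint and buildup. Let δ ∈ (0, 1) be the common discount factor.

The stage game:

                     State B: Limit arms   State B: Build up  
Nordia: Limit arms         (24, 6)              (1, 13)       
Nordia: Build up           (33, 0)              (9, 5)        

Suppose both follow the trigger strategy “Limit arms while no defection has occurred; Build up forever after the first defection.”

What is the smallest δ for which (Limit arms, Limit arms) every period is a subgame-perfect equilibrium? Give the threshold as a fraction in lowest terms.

7/8

Nordia: cooperation gives 24 each period; deviation gives 33 once then 9 forever.
  24/(1−δ) ≥ 33 + 9δ/(1−δ) ⇒ δ ≥ 9/24 = 3/8.
State B: cooperation gives 6 each period; deviation gives 13 once then 5 forever.
  δ ≥ 7/8.
Both must hold, so the binding constraint is State B's: δ ≥ 7/8.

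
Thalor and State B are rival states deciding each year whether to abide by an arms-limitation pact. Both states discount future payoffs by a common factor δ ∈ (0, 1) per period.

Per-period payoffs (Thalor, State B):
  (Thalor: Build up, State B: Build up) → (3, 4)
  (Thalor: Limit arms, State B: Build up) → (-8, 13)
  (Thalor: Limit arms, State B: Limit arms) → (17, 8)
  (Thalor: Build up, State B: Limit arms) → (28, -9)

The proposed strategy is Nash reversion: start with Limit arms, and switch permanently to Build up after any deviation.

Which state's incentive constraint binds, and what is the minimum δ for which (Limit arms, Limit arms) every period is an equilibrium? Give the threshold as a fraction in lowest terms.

State B; δ ≥ 5/9

Thalor's threshold: (28−17)/(28−3) = 11/25.
State B's threshold: (13−8)/(13−4) = 5/9.
11/25 < 5/9, so State B binds and δ* = 5/9.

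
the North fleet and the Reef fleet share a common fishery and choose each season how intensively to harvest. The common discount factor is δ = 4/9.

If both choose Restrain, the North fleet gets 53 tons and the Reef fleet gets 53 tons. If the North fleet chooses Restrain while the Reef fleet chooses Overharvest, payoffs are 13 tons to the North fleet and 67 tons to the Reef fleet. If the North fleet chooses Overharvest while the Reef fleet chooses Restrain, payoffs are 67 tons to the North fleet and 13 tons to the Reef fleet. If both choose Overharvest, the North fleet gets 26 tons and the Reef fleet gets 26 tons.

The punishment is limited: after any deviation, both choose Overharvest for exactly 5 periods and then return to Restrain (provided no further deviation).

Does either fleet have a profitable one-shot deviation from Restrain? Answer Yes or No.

No

A one-shot deviation gives 67 now, then 26 for 5 periods, then back to 53.
Gain from deviating: (67−53) today; loss: (53−26) in each of the next 5 periods.
No-deviation condition: (53−26)(δ+…+δ^5) ≥ 67−53, i.e. δ+…+δ^5 ≥ 14/27.
At δ = 4/9: δ+…+δ^5 = 0.7861 ≥ 0.5185.
So cooperation is sustainable.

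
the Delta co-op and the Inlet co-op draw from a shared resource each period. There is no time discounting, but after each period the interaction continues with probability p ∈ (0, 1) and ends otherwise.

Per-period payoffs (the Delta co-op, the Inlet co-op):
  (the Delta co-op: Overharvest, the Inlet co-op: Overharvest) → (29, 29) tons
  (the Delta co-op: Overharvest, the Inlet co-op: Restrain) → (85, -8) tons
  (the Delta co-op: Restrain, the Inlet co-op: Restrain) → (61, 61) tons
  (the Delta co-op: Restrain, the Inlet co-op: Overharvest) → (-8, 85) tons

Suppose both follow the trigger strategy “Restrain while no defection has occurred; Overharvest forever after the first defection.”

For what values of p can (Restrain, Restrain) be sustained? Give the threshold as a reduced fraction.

3/7

Expected cooperation value is 61 + p·61 + p²·61 + … = 61/(1−p); deviation gives 85 + p·29/(1−p).
61 ≥ 85(1−p) + 29p ⇒ 56p ≥ 24 ⇒ p ≥ 24/56 = 3/7.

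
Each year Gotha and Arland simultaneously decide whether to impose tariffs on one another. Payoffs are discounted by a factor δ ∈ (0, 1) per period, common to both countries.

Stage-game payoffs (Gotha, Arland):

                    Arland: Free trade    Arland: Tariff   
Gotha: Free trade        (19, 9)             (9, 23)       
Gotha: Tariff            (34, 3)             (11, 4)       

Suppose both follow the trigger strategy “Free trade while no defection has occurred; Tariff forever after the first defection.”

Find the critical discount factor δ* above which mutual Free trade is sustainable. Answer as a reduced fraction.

14/19

Gotha: cooperation gives 19 each period; deviation gives 34 once then 11 forever.
  19/(1−δ) ≥ 34 + 11δ/(1−δ) ⇒ δ ≥ 15/23.
Arland: cooperation gives 9 each period; deviation gives 23 once then 4 forever.
  δ ≥ 14/19.
Both must hold, so the binding constraint is Arland's: δ ≥ 14/19.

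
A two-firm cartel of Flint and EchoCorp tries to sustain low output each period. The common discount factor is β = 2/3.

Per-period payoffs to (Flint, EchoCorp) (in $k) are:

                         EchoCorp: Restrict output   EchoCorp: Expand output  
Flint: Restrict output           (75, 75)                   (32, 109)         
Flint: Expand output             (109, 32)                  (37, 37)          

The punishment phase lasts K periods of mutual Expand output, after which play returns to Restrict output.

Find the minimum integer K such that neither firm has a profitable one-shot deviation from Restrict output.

2

Need Σ_{k=1}^{K} β^k ≥ (109−75)/(75−37) = 0.8947 at β = 2/3.
At K = 1 the sum is 0.6667 < 0.8947; at K = 2 it is 1.1111 ≥ 0.8947.
So the minimum punishment length is K = 2.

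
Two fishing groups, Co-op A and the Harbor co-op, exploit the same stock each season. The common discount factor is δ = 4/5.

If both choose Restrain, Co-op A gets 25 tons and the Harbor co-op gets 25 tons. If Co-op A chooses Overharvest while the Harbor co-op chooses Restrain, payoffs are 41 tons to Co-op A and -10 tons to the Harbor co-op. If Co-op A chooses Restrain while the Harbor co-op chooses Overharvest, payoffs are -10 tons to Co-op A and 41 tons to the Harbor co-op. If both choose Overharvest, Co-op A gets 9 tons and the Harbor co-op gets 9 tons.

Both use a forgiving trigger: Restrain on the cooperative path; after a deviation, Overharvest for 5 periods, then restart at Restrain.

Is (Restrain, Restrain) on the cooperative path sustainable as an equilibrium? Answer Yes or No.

A one-shot deviation gives 41 now, then 9 for 5 periods, then back to 25.
Gain from deviating: (41−25) today; loss: (25−9) in each of the next 5 periods.
No-deviation condition: (25−9)(δ+…+δ^5) ≥ 41−25, i.e. δ+…+δ^5 ≥ 1.
At δ = 4/5: δ+…+δ^5 = 2.6893 ≥ 1.0000.
So cooperation is sustainable.

Yes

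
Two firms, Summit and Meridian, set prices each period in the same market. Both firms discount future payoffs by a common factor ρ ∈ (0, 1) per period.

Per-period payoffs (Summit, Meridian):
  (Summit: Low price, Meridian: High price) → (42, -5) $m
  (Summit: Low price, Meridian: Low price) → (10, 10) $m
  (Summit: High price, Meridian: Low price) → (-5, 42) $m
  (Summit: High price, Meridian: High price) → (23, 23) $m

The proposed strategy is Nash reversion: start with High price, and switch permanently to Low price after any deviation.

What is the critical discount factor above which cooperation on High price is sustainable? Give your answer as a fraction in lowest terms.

23/(1−ρ) ≥ 42 + 10ρ/(1−ρ)
23 ≥ 42 − 32ρ
ρ ≥ 19/32.

19/32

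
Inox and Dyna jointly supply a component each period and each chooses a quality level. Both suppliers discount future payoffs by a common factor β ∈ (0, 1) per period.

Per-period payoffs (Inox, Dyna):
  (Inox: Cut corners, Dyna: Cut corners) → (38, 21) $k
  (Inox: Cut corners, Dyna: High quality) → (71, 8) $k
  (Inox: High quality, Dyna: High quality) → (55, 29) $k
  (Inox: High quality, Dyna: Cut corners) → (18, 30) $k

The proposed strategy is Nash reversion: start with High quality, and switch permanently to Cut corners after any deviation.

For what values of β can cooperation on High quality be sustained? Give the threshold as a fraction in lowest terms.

For Inox: deviation gain 71−55 = 16, per-period punishment loss 55−38 = 17. IC gives β ≥ 16/33.
For Dyna: gain 1, loss 8 per period, so β ≥ 1/9.
The tighter constraint is Inox's, so cooperation needs β ≥ 16/33.

16/33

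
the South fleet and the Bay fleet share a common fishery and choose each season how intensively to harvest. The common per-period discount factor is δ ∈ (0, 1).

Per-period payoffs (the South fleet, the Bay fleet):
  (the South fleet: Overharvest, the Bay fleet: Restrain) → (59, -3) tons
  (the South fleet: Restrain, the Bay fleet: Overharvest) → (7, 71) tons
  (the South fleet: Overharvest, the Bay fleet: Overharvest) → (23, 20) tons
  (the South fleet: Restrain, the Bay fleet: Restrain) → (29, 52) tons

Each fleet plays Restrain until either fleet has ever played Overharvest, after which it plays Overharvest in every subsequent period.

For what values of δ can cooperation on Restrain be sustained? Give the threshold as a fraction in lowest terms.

the South fleet's threshold: (59−29)/(59−23) = 5/6.
the Bay fleet's threshold: (71−52)/(71−20) = 19/51.
5/6 > 19/51, so the South fleet binds and δ* = 5/6.

5/6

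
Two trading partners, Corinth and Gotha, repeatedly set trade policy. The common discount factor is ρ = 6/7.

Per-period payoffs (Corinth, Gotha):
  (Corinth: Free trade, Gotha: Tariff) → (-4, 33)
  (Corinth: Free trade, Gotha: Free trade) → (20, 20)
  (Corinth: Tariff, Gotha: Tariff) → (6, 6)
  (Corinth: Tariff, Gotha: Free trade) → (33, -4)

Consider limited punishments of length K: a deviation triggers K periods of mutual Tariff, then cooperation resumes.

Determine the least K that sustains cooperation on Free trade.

2

Need Σ_{k=1}^{K} ρ^k ≥ (33−20)/(20−6) = 0.9286 at ρ = 6/7.
At K = 1 the sum is 0.8571 < 0.9286; at K = 2 it is 1.5918 ≥ 0.9286.
So the minimum punishment length is K = 2.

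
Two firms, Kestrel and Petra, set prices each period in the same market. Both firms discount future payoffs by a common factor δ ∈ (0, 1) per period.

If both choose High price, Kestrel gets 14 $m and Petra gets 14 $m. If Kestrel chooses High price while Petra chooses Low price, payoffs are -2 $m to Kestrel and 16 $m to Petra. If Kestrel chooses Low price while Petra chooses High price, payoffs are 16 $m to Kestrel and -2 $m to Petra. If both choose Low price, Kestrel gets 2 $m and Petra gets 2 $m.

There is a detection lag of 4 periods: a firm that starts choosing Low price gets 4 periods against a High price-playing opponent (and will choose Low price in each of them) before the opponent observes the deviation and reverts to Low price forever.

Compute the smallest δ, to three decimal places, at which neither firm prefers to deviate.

0.615

A deviator earns 16 for 4 periods, then 2 forever; cooperating earns 14 forever. Multiplying the IC by (1−δ):
14 ≥ 16(1−δ^4) + 2δ^4, so 14·δ^4 ≥ 2 and δ^4 ≥ 1/7.
δ ≥ (1/7)^(1/4) ≈ 0.615.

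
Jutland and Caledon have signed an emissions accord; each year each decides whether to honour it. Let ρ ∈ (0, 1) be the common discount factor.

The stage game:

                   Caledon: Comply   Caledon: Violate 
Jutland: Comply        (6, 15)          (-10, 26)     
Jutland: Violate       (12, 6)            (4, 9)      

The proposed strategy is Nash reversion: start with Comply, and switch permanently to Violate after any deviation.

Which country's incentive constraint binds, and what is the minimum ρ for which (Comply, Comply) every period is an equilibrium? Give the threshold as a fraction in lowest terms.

Jutland; ρ ≥ 3/4

Jutland's threshold: (12−6)/(12−4) = 3/4.
Caledon's threshold: (26−15)/(26−9) = 11/17.
3/4 > 11/17, so Jutland binds and ρ* = 3/4.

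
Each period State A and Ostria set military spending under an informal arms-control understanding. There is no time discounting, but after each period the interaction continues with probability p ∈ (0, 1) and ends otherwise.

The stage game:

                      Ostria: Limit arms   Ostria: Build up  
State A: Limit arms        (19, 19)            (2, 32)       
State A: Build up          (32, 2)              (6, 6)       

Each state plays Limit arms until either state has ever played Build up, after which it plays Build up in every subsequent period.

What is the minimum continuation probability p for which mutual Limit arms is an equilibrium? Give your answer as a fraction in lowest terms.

1/2

Expected cooperation value is 19 + p·19 + p²·19 + … = 19/(1−p); deviation gives 32 + p·6/(1−p).
19 ≥ 32(1−p) + 6p ⇒ 26p ≥ 13 ⇒ p ≥ 13/26 = 1/2.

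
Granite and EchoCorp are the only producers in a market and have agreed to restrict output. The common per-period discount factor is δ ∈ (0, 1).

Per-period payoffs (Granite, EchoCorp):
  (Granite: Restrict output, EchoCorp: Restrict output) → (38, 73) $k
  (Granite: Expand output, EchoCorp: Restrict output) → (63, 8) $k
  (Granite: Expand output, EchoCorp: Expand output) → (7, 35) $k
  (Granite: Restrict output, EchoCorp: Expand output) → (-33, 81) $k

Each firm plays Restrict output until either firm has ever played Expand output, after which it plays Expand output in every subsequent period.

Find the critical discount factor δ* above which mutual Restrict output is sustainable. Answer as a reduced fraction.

25/56

Granite: cooperation gives 38 each period; deviation gives 63 once then 7 forever.
  38/(1−δ) ≥ 63 + 7δ/(1−δ) ⇒ δ ≥ 25/56.
EchoCorp: cooperation gives 73 each period; deviation gives 81 once then 35 forever.
  δ ≥ 8/46 = 4/23.
Both must hold, so the binding constraint is Granite's: δ ≥ 25/56.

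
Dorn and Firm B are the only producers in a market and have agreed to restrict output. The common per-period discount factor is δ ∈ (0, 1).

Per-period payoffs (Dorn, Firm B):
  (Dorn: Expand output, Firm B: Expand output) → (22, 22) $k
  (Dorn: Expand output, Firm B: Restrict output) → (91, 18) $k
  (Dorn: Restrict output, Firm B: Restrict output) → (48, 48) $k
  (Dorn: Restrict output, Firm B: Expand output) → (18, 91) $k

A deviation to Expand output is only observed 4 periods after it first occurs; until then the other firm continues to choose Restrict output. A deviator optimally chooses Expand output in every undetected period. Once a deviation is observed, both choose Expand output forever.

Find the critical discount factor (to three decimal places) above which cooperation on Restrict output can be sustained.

0.888

The best deviation is to choose Expand output for all 4 undetected periods, earning 91 each, then 22 forever once detected.
Deviation value: 91(1−δ^4)/(1−δ) + 22δ^4/(1−δ); cooperation value: 48/(1−δ).
IC: 48 ≥ 91(1−δ^4) + 22δ^4 = 91 − 69δ^4.
So δ^4 ≥ 43/69, giving δ ≥ (43/69)^(1/4) ≈ 0.888.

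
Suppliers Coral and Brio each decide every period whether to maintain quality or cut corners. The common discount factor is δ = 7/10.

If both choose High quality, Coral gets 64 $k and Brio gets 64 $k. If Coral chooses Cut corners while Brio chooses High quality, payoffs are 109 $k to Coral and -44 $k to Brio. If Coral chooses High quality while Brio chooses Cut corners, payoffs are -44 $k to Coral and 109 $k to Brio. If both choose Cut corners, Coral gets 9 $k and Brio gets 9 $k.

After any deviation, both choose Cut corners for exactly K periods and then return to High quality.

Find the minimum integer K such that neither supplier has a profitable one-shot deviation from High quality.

No profitable deviation requires (64−9)(δ+…+δ^K) ≥ 109−64, i.e. δ+…+δ^K ≥ 9/11 ≈ 0.8182.
With δ = 7/10, the partial sums are K=1: 0.7000, K=2: 1.1900.
K = 2 is the first length at which the sum reaches 0.8182.

2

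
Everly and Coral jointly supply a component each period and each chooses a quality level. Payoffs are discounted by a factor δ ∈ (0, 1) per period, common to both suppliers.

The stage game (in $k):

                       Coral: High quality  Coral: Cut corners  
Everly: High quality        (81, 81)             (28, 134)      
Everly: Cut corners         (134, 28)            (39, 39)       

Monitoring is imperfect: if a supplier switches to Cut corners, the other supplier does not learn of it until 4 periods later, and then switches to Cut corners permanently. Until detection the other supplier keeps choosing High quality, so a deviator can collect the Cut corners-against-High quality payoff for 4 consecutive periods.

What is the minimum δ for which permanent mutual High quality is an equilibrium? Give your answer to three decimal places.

The best deviation is to choose Cut corners for all 4 undetected periods, earning 134 each, then 39 forever once detected.
Deviation value: 134(1−δ^4)/(1−δ) + 39δ^4/(1−δ); cooperation value: 81/(1−δ).
IC: 81 ≥ 134(1−δ^4) + 39δ^4 = 134 − 95δ^4.
So δ^4 ≥ 53/95, giving δ ≥ (53/95)^(1/4) ≈ 0.864.

0.864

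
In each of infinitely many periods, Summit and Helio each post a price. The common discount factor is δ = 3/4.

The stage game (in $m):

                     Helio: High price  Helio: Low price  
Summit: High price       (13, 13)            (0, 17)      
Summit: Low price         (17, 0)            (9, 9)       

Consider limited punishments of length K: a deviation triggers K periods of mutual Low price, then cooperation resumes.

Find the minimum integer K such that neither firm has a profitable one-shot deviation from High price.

2

Need Σ_{k=1}^{K} δ^k ≥ (17−13)/(13−9) = 1.0000 at δ = 3/4.
At K = 1 the sum is 0.7500 < 1.0000; at K = 2 it is 1.3125 ≥ 1.0000.
So the minimum punishment length is K = 2.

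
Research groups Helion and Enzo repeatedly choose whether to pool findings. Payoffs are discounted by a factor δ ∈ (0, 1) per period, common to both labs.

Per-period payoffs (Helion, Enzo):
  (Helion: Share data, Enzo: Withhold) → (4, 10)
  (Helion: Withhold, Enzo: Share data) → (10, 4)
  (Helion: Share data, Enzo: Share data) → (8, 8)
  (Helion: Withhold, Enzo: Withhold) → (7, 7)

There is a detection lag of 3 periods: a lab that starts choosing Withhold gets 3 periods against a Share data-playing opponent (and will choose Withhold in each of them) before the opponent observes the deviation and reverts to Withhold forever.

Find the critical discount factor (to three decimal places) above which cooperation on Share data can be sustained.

Deviating for the 3 undetected periods gains 10−8 = 2 per period over cooperation, then loses 8−7 = 1 per period forever once punishment starts.
Gain: 2(1 + δ + … + δ^2); loss: 1·δ^3/(1−δ).
No profitable deviation ⇔ 2(1−δ^3) ≤ 1·δ^3, i.e. δ^3 ≥ 2/(2+1) = 2/3.
Hence δ ≥ (2/3)^(1/3) ≈ 0.874.

0.874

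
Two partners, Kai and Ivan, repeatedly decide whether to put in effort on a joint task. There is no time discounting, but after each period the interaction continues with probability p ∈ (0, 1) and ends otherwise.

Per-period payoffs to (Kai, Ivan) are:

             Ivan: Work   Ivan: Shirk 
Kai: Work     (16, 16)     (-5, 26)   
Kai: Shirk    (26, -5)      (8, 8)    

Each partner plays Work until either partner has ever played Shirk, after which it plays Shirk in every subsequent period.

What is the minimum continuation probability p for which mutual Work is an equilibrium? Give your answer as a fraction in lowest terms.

5/9

Expected cooperation value is 16 + p·16 + p²·16 + … = 16/(1−p); deviation gives 26 + p·8/(1−p).
16 ≥ 26(1−p) + 8p ⇒ 18p ≥ 10 ⇒ p ≥ 10/18 = 5/9.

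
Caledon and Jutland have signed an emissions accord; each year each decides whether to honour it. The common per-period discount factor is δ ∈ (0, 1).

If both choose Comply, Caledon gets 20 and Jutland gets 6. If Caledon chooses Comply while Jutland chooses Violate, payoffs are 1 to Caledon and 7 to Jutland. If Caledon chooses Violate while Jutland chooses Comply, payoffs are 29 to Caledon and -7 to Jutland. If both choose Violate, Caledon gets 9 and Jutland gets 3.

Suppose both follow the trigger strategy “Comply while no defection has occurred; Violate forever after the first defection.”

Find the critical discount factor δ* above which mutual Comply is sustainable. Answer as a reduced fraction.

9/20

For Caledon: deviation gain 29−20 = 9, per-period punishment loss 20−9 = 11. IC gives δ ≥ 9/20.
For Jutland: gain 1, loss 3 per period, so δ ≥ 1/4.
The tighter constraint is Caledon's, so cooperation needs δ ≥ 9/20.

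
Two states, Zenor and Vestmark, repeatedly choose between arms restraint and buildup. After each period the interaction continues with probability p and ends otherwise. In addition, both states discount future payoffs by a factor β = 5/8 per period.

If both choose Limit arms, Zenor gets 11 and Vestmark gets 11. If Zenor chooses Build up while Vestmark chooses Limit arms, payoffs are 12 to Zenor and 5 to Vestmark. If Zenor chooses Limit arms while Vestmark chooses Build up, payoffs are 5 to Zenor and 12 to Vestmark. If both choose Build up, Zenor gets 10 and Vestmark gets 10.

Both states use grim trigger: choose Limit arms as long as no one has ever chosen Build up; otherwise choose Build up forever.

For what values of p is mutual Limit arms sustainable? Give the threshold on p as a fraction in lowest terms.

With continuation probability p and discount β, the effective per-period discount factor is βp.
Grim-trigger IC: βp ≥ (12−11)/(12−10) = 1/2.
So p ≥ (1/2)/(5/8) = 4/5.

4/5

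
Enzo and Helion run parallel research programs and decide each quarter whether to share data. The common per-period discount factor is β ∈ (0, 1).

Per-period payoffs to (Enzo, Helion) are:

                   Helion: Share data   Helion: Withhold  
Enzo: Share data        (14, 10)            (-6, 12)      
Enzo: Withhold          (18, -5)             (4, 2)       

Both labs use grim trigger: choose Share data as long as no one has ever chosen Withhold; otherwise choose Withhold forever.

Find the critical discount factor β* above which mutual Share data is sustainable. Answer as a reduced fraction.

Enzo's threshold: (18−14)/(18−4) = 2/7.
Helion's threshold: (12−10)/(12−2) = 1/5.
2/7 > 1/5, so Enzo binds and β* = 2/7.

2/7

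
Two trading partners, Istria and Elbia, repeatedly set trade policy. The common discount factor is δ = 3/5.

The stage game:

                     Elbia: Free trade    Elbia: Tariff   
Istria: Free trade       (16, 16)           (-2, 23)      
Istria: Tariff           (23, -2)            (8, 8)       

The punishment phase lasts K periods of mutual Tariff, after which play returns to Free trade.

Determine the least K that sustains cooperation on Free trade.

2

No profitable deviation requires (16−8)(δ+…+δ^K) ≥ 23−16, i.e. δ+…+δ^K ≥ 7/8 ≈ 0.8750.
With δ = 3/5, the partial sums are K=1: 0.6000, K=2: 0.9600.
K = 2 is the first length at which the sum reaches 0.8750.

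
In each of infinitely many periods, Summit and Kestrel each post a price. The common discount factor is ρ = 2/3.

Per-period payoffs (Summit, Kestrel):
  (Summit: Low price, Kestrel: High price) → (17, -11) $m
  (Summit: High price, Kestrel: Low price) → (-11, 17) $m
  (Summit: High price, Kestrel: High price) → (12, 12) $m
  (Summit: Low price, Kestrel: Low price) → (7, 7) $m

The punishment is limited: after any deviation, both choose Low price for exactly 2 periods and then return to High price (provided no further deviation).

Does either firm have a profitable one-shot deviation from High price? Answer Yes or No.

A one-shot deviation gives 17 now, then 7 for 2 periods, then back to 12.
Gain from deviating: (17−12) today; loss: (12−7) in each of the next 2 periods.
No-deviation condition: (12−7)(ρ+…+ρ^2) ≥ 17−12, i.e. ρ+…+ρ^2 ≥ 1.
At ρ = 2/3: ρ+…+ρ^2 = 1.1111 ≥ 1.0000.
So cooperation is sustainable.

No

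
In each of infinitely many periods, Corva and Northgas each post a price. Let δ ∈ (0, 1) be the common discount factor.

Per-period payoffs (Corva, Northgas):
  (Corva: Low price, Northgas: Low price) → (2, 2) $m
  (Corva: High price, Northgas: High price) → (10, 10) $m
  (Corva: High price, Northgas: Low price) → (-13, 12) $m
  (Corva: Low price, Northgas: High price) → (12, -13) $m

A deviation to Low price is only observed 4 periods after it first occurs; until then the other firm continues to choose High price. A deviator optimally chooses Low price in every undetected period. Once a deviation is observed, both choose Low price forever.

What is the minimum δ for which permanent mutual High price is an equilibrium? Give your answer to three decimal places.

0.669

Deviating for the 4 undetected periods gains 12−10 = 2 per period over cooperation, then loses 10−2 = 8 per period forever once punishment starts.
Gain: 2(1 + δ + … + δ^3); loss: 8·δ^4/(1−δ).
No profitable deviation ⇔ 2(1−δ^4) ≤ 8·δ^4, i.e. δ^4 ≥ 2/(2+8) = 1/5.
Hence δ ≥ (1/5)^(1/4) ≈ 0.669.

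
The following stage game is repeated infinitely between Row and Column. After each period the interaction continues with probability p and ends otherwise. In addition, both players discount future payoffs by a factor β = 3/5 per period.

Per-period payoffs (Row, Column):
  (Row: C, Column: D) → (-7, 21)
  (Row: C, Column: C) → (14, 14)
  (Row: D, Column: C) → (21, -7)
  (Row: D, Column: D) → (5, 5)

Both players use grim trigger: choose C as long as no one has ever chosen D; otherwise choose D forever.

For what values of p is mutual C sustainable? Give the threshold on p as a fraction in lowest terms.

35/48

With continuation probability p and discount β, the effective per-period discount factor is βp.
Grim-trigger IC: βp ≥ (21−14)/(21−5) = 7/16.
So p ≥ (7/16)/(3/5) = 35/48.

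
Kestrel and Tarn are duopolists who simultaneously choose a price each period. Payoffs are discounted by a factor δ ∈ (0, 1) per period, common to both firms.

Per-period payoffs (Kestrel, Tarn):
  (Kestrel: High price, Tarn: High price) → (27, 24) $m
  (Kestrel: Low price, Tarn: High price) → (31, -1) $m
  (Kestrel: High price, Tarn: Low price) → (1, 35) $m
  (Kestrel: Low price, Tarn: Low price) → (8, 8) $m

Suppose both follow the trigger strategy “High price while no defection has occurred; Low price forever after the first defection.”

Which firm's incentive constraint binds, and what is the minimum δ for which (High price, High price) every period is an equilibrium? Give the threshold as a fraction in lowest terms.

Tarn; δ ≥ 11/27

Kestrel's threshold: (31−27)/(31−8) = 4/23.
Tarn's threshold: (35−24)/(35−8) = 11/27.
4/23 < 11/27, so Tarn binds and δ* = 11/27.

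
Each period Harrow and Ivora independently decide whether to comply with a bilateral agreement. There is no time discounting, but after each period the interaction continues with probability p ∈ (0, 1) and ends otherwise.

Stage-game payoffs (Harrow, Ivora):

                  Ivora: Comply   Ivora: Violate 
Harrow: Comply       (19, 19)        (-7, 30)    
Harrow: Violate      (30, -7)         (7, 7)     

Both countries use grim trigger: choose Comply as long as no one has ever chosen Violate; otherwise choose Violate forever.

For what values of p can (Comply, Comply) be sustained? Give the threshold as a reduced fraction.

11/23

Expected cooperation value is 19 + p·19 + p²·19 + … = 19/(1−p); deviation gives 30 + p·7/(1−p).
19 ≥ 30(1−p) + 7p ⇒ 23p ≥ 11 ⇒ p ≥ 11/23.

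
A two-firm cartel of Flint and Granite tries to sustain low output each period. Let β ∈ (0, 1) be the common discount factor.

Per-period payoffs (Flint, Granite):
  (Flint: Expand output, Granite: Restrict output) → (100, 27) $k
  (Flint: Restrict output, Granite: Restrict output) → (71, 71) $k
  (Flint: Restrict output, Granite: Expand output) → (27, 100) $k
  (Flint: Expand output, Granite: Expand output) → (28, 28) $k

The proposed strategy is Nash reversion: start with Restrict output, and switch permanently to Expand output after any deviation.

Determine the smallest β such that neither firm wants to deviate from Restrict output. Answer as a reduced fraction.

29/72

Under grim trigger the critical discount factor is (T−C)/(T−P) with T = 100, C = 71, P = 28.
β* = (100−71)/(100−28) = 29/72.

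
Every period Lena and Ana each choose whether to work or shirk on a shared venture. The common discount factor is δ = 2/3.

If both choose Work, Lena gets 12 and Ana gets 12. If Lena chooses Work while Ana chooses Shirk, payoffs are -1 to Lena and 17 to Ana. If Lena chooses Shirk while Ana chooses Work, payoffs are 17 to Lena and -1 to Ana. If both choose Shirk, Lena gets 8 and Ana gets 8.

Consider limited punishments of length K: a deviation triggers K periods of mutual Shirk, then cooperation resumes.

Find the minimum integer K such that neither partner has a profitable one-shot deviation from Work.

Need Σ_{k=1}^{K} δ^k ≥ (17−12)/(12−8) = 1.2500 at δ = 2/3.
At K = 2 the sum is 1.1111 < 1.2500; at K = 3 it is 1.4074 ≥ 1.2500.
So the minimum punishment length is K = 3.

3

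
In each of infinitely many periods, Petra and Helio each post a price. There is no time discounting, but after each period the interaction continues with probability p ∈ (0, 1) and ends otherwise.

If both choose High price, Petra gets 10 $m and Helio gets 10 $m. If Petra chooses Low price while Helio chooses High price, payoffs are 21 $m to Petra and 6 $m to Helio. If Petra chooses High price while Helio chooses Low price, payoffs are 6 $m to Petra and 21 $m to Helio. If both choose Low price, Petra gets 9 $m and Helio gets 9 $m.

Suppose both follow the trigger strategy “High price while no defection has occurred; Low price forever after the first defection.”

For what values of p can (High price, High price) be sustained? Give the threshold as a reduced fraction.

11/12

With no time discounting, the continuation probability p plays the role of the discount factor.
Grim-trigger IC: 10/(1−p) ≥ 21 + 9p/(1−p) ⇒ p ≥ (21−10)/(21−9) = 11/12.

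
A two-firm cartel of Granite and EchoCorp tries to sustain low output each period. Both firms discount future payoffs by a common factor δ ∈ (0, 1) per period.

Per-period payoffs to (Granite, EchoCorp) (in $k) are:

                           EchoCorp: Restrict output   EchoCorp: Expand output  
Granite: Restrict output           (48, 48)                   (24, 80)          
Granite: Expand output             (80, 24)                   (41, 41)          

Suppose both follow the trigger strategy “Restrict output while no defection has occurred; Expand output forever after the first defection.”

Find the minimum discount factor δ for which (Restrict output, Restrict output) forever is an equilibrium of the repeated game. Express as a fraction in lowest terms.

32/39

One-period gain from deviating is 80 − 48 = 32. The loss is 48 − 41 = 7 in every subsequent period, with present value 7·δ/(1−δ).
Deviation is unprofitable when 7·δ/(1−δ) ≥ 32, i.e. δ/(1−δ) ≥ 32/7.
Equivalently δ ≥ 32/(32+7) = 32/39.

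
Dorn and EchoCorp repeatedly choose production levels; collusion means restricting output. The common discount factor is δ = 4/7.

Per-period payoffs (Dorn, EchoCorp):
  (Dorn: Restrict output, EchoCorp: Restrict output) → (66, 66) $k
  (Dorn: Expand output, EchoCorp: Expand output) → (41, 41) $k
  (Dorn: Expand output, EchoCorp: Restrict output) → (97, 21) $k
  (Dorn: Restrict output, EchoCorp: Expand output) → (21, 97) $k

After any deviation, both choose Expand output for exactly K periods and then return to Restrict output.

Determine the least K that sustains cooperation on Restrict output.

5

Need Σ_{k=1}^{K} δ^k ≥ (97−66)/(66−41) = 1.2400 at δ = 4/7.
At K = 4 the sum is 1.1912 < 1.2400; at K = 5 it is 1.2521 ≥ 1.2400.
So the minimum punishment length is K = 5.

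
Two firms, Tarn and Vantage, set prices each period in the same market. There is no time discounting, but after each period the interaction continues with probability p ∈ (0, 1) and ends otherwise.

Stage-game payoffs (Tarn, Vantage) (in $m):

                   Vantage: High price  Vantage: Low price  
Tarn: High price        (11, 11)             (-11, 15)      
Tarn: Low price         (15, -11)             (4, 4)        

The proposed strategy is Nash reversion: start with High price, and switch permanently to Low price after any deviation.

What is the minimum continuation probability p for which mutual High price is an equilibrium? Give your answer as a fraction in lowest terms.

4/11

Expected cooperation value is 11 + p·11 + p²·11 + … = 11/(1−p); deviation gives 15 + p·4/(1−p).
11 ≥ 15(1−p) + 4p ⇒ 11p ≥ 4 ⇒ p ≥ 4/11.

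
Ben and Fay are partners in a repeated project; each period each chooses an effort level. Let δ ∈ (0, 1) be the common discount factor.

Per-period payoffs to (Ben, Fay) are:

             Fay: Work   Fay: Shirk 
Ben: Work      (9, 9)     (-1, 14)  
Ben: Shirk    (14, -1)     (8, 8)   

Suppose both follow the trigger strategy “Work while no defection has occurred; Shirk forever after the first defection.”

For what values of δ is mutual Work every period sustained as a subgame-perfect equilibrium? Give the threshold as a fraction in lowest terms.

One-period gain from deviating is 14 − 9 = 5. The loss is 9 − 8 = 1 in every subsequent period, with present value 1·δ/(1−δ).
Deviation is unprofitable when 1·δ/(1−δ) ≥ 5, i.e. δ/(1−δ) ≥ 5.
Equivalently δ ≥ 5/(5+1) = 5/6.

5/6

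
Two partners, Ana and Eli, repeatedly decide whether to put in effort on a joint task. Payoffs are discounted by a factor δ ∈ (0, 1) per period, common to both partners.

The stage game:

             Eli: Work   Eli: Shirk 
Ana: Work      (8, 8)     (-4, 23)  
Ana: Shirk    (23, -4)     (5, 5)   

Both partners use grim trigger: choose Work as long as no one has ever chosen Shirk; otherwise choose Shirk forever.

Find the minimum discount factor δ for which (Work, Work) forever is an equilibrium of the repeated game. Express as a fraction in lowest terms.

5/6

Cooperation forever yields 8 each period: 8/(1−δ).
Deviating yields 23 once, then 5 forever: 23 + 5δ/(1−δ).
No profitable deviation requires 8/(1−δ) ≥ 23 + 5δ/(1−δ).
Multiplying by (1−δ): 8 ≥ 23(1−δ) + 5δ = 23 − 18δ.
So 18δ ≥ 15, i.e. δ ≥ 15/18 = 5/6.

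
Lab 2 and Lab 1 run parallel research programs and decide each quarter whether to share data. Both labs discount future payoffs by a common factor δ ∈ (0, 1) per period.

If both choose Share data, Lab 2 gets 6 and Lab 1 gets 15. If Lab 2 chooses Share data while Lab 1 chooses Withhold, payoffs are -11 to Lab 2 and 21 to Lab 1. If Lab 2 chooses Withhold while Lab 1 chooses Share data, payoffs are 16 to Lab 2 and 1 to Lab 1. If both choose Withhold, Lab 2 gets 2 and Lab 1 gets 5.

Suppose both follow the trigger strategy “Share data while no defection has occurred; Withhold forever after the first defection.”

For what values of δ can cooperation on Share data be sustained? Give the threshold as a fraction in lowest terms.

5/7

For Lab 2: deviation gain 16−6 = 10, per-period punishment loss 6−2 = 4. IC gives δ ≥ 10/14 = 5/7.
For Lab 1: gain 6, loss 10 per period, so δ ≥ 6/16 = 3/8.
The tighter constraint is Lab 2's, so cooperation needs δ ≥ 5/7.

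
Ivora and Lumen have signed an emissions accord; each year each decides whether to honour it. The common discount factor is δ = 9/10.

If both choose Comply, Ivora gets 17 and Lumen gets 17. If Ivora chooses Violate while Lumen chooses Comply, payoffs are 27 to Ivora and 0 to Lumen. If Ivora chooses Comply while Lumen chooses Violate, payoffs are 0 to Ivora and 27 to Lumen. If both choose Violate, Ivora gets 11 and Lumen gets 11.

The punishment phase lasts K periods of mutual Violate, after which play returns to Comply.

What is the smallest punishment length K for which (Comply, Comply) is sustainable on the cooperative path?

2

No profitable deviation requires (17−11)(δ+…+δ^K) ≥ 27−17, i.e. δ+…+δ^K ≥ 5/3 ≈ 1.6667.
With δ = 9/10, the partial sums are K=1: 0.9000, K=2: 1.7100.
K = 2 is the first length at which the sum reaches 1.6667.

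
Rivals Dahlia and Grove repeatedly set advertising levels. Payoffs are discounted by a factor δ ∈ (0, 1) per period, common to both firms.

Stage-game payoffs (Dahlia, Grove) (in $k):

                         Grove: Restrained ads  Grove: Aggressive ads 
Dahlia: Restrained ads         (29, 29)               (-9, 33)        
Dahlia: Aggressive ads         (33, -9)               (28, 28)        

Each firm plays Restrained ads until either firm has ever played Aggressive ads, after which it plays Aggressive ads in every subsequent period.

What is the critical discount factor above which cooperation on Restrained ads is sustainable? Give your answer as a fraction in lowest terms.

4/5

Cooperation forever yields 29 each period: 29/(1−δ).
Deviating yields 33 once, then 28 forever: 33 + 28δ/(1−δ).
No profitable deviation requires 29/(1−δ) ≥ 33 + 28δ/(1−δ).
Multiplying by (1−δ): 29 ≥ 33(1−δ) + 28δ = 33 − 5δ.
So 5δ ≥ 4, i.e. δ ≥ 4/5.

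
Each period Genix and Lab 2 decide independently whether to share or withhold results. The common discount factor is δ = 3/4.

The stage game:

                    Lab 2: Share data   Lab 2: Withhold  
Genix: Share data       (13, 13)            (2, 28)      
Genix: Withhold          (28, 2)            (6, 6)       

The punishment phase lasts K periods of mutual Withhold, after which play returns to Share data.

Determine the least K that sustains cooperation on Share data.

5

No profitable deviation requires (13−6)(δ+…+δ^K) ≥ 28−13, i.e. δ+…+δ^K ≥ 15/7 ≈ 2.1429.
With δ = 3/4, the partial sums are K=1: 0.7500, K=2: 1.3125, K=3: 1.7344, K=4: 2.0508, K=5: 2.2881.
K = 5 is the first length at which the sum reaches 2.1429.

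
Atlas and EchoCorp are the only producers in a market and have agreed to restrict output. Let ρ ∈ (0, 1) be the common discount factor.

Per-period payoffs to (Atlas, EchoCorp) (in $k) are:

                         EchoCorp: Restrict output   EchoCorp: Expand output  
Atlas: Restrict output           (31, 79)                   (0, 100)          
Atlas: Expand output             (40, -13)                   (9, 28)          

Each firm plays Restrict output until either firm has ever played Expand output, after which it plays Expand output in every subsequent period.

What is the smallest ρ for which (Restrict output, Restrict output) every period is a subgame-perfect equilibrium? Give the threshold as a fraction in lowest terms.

7/24

Atlas's threshold: (40−31)/(40−9) = 9/31.
EchoCorp's threshold: (100−79)/(100−28) = 7/24.
9/31 < 7/24, so EchoCorp binds and ρ* = 7/24.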